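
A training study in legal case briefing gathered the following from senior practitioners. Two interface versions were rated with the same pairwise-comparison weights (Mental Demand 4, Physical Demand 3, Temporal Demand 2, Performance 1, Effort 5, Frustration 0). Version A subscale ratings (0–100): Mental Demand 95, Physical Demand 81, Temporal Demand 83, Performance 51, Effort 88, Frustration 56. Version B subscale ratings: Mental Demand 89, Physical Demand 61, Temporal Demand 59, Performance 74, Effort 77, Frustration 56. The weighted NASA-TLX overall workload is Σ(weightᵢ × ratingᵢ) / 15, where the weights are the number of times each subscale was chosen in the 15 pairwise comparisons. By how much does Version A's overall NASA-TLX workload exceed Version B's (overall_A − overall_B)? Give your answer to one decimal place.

Version A weighted sum = 4·95 + 3·81 + 2·83 + 1·51 + 5·88 + 0·56 = 380 + 243 + 166 + 51 + 440 + 0 = 1280; overall_A = 1280/15 = 85.3333.
Version B weighted sum = 4·89 + 3·61 + 2·59 + 1·74 + 5·77 + 0·56 = 356 + 183 + 118 + 74 + 385 + 0 = 1116; overall_B = 1116/15 = 74.4000.
Difference = 85.3333 − 74.4000 = 10.9333 ≈ 10.9.

10.9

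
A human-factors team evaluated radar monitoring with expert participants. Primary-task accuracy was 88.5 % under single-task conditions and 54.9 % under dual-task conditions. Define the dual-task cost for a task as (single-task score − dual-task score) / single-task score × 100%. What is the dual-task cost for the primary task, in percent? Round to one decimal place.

Cost = (88.5 − 54.9) / 88.5 × 100%
     = 33.6000 / 88.5 × 100% = 37.9661%.
≈ 38.0%.

38.0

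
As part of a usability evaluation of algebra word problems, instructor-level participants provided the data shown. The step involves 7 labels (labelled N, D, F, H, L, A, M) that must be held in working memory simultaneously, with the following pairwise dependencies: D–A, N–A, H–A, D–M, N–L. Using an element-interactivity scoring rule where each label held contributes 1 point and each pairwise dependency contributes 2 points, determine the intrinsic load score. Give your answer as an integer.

Count of labels held simultaneously: 7.
Count of pairwise dependencies listed: 5.
Element contribution: 7 × 1 = 7.
Interaction contribution: 5 × 2 = 10.
Intrinsic load = 7 + 10 = 17.

17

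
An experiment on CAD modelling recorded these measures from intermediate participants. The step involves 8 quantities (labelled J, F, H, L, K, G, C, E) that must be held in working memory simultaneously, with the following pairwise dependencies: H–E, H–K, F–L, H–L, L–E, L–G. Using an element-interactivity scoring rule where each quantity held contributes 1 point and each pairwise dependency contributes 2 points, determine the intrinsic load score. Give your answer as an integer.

20

Count of quantities held simultaneously: 8.
Count of pairwise dependencies listed: 6.
Element contribution: 8 × 1 = 8.
Interaction contribution: 6 × 2 = 12.
Intrinsic load = 8 + 12 = 20.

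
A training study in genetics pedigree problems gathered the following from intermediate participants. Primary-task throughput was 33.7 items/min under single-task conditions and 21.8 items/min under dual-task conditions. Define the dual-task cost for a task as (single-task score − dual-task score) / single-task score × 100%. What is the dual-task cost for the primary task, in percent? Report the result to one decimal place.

Cost = (33.7 − 21.8) / 33.7 × 100%
     = 11.9000 / 33.7 × 100% = 35.3116%.
≈ 35.3%.

35.3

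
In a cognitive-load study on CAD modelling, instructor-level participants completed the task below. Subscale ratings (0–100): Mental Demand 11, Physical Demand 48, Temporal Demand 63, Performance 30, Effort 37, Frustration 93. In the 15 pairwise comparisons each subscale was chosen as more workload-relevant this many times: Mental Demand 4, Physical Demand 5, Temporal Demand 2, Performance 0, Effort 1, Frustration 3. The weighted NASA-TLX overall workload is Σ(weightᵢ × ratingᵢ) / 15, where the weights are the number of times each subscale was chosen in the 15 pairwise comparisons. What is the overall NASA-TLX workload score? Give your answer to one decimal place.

48.4

The tallies are the weights (they sum to 15).
Weighted sum = 4·11 + 5·48 + 2·63 + 0·30 + 1·37 + 3·93
            = 44 + 240 + 126 + 0 + 37 + 279 = 726.
Overall workload = 726 / 15 = 48.4000 ≈ 48.4.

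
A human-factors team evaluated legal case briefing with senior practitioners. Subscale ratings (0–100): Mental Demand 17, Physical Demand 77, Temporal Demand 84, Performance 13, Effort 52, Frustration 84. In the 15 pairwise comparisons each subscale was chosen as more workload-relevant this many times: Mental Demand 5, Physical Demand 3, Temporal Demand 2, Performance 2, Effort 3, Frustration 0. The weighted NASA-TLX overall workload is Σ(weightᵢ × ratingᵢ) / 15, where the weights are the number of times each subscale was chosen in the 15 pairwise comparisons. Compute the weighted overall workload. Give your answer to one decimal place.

The tallies are the weights (they sum to 15).
Weighted sum = 5·17 + 3·77 + 2·84 + 2·13 + 3·52 + 0·84
            = 85 + 231 + 168 + 26 + 156 + 0 = 666.
Overall workload = 666 / 15 = 44.4000 ≈ 44.4.

44.4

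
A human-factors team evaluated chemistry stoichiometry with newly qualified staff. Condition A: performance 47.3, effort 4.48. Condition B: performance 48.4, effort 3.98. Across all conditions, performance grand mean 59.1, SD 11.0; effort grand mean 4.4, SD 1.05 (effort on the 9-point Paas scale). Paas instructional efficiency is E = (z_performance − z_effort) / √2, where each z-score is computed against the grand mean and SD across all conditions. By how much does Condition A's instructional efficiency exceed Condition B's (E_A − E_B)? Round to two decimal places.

-0.41

Condition A: z_P = (47.3 − 59.1)/11.0 = -1.0727; z_E = (4.48 − 4.4)/1.05 = 0.0762; E_A = (-1.0727 − 0.0762)/√2 = -0.8124.
Condition B: z_P = (48.4 − 59.1)/11.0 = -0.9727; z_E = (3.98 − 4.4)/1.05 = -0.4000; E_B = (-0.9727 − (-0.4000))/√2 = -0.4050.
E_A − E_B = -0.8124 − (-0.4050) = -0.4074 ≈ -0.41.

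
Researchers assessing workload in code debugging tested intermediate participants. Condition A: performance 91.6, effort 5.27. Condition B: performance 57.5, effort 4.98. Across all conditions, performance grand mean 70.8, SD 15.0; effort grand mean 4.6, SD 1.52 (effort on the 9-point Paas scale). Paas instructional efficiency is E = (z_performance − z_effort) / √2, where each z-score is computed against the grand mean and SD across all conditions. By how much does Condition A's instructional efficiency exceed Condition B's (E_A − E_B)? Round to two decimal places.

Condition A: z_P = (91.6 − 70.8)/15.0 = 1.3867; z_E = (5.27 − 4.6)/1.52 = 0.4408; E_A = (1.3867 − 0.4408)/√2 = 0.6689.
Condition B: z_P = (57.5 − 70.8)/15.0 = -0.8867; z_E = (4.98 − 4.6)/1.52 = 0.2500; E_B = (-0.8867 − 0.2500)/√2 = -0.8038.
E_A − E_B = 0.6689 − (-0.8038) = 1.4727 ≈ 1.47.

1.47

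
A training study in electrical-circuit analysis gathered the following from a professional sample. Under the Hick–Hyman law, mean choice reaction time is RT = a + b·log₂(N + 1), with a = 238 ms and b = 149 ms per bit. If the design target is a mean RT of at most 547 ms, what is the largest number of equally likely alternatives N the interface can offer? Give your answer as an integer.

Set 238 + 149·log₂(N + 1) ≤ 547.
log₂(N + 1) ≤ (547 − 238) / 149 = 2.0738.
N + 1 ≤ 2^2.0738 = 4.2099.
N ≤ 3.2099, so the largest integer N is 3.

3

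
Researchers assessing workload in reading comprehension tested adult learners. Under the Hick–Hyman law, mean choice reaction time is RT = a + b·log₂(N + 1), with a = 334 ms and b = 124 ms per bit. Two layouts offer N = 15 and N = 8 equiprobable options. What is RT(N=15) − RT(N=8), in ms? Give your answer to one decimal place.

102.9

RT(15) = 334 + 124·log₂(16) = 334 + 124·4.0000 = 830.0000 ms.
RT(8) = 334 + 124·log₂(9) = 334 + 124·3.1699 = 727.0676 ms.
Difference = 830.0000 − 727.0676 = 102.9324 ≈ 102.9 ms.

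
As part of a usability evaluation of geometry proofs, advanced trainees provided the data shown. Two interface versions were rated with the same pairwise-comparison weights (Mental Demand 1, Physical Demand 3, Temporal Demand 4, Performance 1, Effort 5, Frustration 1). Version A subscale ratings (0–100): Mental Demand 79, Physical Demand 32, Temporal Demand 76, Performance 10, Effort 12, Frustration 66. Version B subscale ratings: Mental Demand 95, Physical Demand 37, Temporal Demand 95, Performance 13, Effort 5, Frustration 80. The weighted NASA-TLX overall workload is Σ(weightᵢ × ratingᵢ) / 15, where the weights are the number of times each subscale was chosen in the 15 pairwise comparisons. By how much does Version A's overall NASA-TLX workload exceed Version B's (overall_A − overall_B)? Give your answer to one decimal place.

Version A weighted sum = 1·79 + 3·32 + 4·76 + 1·10 + 5·12 + 1·66 = 79 + 96 + 304 + 10 + 60 + 66 = 615; overall_A = 615/15 = 41.0000.
Version B weighted sum = 1·95 + 3·37 + 4·95 + 1·13 + 5·5 + 1·80 = 95 + 111 + 380 + 13 + 25 + 80 = 704; overall_B = 704/15 = 46.9333.
Difference = 41.0000 − 46.9333 = -5.9333 ≈ -5.9.

-5.9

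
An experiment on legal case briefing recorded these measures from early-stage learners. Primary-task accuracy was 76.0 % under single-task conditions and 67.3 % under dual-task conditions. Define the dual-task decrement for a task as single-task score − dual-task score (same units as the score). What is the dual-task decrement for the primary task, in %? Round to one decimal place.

Decrement = 76.0 − 67.3 = 8.7000 % ≈ 8.7 %.

8.7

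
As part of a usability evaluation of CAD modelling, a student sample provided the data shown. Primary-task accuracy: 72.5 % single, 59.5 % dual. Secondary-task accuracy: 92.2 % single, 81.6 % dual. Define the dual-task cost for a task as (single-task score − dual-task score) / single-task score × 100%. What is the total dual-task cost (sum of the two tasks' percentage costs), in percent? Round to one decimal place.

Primary cost = (72.5 − 59.5) / 72.5 × 100% = 17.9310%.
Secondary cost = (92.2 − 81.6) / 92.2 × 100% = 11.4967%.
Total = 17.9310% + 11.4967% = 29.4277% ≈ 29.4%.

29.4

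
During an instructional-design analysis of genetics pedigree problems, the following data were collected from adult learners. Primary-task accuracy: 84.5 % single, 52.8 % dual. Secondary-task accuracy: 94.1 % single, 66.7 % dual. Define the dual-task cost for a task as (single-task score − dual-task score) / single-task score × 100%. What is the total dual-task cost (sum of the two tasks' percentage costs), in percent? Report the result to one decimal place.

66.6

Primary cost = (84.5 − 52.8) / 84.5 × 100% = 37.5148%.
Secondary cost = (94.1 − 66.7) / 94.1 × 100% = 29.1180%.
Total = 37.5148% + 29.1180% = 66.6328% ≈ 66.6%.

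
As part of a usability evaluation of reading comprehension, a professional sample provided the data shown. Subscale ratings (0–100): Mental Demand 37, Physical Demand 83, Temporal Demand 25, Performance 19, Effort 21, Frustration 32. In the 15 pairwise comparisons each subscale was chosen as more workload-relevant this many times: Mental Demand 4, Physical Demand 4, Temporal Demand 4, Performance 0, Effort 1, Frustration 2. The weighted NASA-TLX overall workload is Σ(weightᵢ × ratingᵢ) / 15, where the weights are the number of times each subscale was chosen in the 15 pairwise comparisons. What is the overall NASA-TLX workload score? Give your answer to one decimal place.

44.3

The tallies are the weights (they sum to 15).
Weighted sum = 4·37 + 4·83 + 4·25 + 0·19 + 1·21 + 2·32
            = 148 + 332 + 100 + 0 + 21 + 64 = 665.
Overall workload = 665 / 15 = 44.3333 ≈ 44.3.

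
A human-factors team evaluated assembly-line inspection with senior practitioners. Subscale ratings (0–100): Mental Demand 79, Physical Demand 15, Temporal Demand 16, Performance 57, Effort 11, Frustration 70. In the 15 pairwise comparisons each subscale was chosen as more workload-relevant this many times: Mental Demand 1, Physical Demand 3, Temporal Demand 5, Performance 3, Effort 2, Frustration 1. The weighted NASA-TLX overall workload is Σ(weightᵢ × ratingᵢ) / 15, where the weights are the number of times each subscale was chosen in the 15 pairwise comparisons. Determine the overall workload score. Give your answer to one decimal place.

The tallies are the weights (they sum to 15).
Weighted sum = 1·79 + 3·15 + 5·16 + 3·57 + 2·11 + 1·70
            = 79 + 45 + 80 + 171 + 22 + 70 = 467.
Overall workload = 467 / 15 = 31.1333 ≈ 31.1.

31.1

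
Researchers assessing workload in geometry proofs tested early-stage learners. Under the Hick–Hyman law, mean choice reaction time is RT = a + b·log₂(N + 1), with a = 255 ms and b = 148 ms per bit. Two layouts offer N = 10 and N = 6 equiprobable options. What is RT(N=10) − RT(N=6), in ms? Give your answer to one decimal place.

RT(10) = 255 + 148·log₂(11) = 255 + 148·3.4594 = 766.9912 ms.
RT(6) = 255 + 148·log₂(7) = 255 + 148·2.8074 = 670.4952 ms.
Difference = 766.9912 − 670.4952 = 96.4960 ≈ 96.5 ms.

96.5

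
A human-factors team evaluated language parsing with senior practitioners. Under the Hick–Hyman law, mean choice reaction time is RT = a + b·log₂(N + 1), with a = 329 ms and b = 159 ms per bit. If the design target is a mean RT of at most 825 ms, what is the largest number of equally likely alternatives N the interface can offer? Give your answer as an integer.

7

Set 329 + 159·log₂(N + 1) ≤ 825.
log₂(N + 1) ≤ (825 − 329) / 159 = 3.1195.
N + 1 ≤ 2^3.1195 = 8.6909.
N ≤ 7.6909, so the largest integer N is 7.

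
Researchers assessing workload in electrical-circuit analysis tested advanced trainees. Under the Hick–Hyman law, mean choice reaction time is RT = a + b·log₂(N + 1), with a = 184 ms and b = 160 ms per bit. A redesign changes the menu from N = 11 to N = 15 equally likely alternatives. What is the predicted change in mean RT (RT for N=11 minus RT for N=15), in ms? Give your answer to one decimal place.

-66.4

RT(11) = 184 + 160·log₂(12) = 184 + 160·3.5850 = 757.6000 ms.
RT(15) = 184 + 160·log₂(16) = 184 + 160·4.0000 = 824.0000 ms.
Difference = 757.6000 − 824.0000 = -66.4000 ≈ -66.4 ms.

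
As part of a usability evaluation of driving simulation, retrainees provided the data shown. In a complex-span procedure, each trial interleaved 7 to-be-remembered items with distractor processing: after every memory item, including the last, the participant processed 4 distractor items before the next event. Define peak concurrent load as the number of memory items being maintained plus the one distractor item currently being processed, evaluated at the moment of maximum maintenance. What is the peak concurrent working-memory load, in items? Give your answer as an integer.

Maintenance is greatest during the distractor(s) after memory item 7: all 7 memory items are being held.
One distractor item is concurrently being processed.
Peak concurrent load = 7 + 1 = 8 items.

8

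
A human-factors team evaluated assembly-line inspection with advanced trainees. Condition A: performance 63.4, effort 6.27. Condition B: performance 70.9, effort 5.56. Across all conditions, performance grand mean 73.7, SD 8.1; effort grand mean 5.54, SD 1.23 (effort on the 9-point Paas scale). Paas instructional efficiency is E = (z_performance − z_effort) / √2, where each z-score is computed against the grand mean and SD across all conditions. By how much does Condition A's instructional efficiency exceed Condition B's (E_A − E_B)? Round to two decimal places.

Condition A: z_P = (63.4 − 73.7)/8.1 = -1.2716; z_E = (6.27 − 5.54)/1.23 = 0.5935; E_A = (-1.2716 − 0.5935)/√2 = -1.3188.
Condition B: z_P = (70.9 − 73.7)/8.1 = -0.3457; z_E = (5.56 − 5.54)/1.23 = 0.0163; E_B = (-0.3457 − 0.0163)/√2 = -0.2560.
E_A − E_B = -1.3188 − (-0.2560) = -1.0628 ≈ -1.06.

-1.06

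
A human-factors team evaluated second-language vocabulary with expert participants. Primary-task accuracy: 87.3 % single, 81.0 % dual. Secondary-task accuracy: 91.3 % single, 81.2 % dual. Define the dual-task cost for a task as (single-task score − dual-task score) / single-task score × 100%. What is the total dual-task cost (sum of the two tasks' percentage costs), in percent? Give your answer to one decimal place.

18.3

Primary cost = (87.3 − 81.0) / 87.3 × 100% = 7.2165%.
Secondary cost = (91.3 − 81.2) / 91.3 × 100% = 11.0624%.
Total = 7.2165% + 11.0624% = 18.2789% ≈ 18.3%.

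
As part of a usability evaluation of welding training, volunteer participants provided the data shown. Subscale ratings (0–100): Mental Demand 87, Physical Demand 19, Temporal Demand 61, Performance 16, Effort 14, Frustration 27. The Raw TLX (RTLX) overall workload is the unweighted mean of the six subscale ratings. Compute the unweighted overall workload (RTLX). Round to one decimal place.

37.3

Sum of ratings = 87 + 19 + 61 + 16 + 14 + 27 = 224.
RTLX = 224 / 6 = 37.3333 ≈ 37.3.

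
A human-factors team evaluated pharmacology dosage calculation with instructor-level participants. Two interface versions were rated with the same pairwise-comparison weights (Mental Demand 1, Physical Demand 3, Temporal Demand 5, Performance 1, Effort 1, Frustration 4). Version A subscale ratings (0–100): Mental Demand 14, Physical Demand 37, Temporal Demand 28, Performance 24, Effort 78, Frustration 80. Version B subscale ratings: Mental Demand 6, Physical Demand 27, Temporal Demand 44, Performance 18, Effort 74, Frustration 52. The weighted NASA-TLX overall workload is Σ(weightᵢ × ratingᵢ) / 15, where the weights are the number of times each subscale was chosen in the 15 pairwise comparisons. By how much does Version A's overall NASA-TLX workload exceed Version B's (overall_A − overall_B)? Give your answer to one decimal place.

Version A weighted sum = 1·14 + 3·37 + 5·28 + 1·24 + 1·78 + 4·80 = 14 + 111 + 140 + 24 + 78 + 320 = 687; overall_A = 687/15 = 45.8000.
Version B weighted sum = 1·6 + 3·27 + 5·44 + 1·18 + 1·74 + 4·52 = 6 + 81 + 220 + 18 + 74 + 208 = 607; overall_B = 607/15 = 40.4667.
Difference = 45.8000 − 40.4667 = 5.3333 ≈ 5.3.

5.3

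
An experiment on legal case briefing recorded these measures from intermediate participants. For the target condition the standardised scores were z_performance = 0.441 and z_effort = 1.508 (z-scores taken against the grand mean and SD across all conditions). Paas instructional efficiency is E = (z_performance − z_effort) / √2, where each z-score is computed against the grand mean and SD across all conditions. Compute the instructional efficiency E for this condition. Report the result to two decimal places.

z_P − z_E = 0.441 − 1.508 = -1.0670.
E = -1.0670 / √2 = -1.0670 / 1.41421 = -0.7545 ≈ -0.75.

-0.75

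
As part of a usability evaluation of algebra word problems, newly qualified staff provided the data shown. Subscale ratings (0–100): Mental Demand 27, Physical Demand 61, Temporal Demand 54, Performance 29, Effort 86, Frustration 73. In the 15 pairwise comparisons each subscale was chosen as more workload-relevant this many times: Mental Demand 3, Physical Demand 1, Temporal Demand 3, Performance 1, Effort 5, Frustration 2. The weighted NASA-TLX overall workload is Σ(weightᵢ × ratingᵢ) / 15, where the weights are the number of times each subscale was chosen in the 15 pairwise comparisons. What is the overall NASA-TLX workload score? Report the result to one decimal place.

The tallies are the weights (they sum to 15).
Weighted sum = 3·27 + 1·61 + 3·54 + 1·29 + 5·86 + 2·73
            = 81 + 61 + 162 + 29 + 430 + 146 = 909.
Overall workload = 909 / 15 = 60.6000 ≈ 60.6.

60.6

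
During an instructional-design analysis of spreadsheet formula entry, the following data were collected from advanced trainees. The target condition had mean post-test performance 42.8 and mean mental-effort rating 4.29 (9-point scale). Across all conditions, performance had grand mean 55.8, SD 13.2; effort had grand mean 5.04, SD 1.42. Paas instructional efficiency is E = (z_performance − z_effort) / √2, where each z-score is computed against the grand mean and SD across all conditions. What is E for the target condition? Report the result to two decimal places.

z_performance = (42.8 − 55.8) / 13.2 = -13.0000 / 13.2 = -0.9848.
z_effort = (4.29 − 5.04) / 1.42 = -0.7500 / 1.42 = -0.5282.
z_P − z_E = -0.9848 − (-0.5282) = -0.4566.
E = -0.4566 / √2 = -0.4566 / 1.41421 = -0.3229 ≈ -0.32.

-0.32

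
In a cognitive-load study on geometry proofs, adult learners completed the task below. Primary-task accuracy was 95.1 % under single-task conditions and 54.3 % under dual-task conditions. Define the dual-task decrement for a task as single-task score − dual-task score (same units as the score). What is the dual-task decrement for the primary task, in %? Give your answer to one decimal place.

Decrement = 95.1 − 54.3 = 40.8000 % ≈ 40.8 %.

40.8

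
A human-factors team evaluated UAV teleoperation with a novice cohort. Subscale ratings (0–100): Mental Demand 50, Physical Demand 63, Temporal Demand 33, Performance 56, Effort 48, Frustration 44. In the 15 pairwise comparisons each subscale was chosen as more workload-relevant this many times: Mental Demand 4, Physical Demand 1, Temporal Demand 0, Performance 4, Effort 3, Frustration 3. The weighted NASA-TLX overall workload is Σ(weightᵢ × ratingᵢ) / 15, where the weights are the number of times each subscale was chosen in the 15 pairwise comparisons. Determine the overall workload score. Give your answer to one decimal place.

The tallies are the weights (they sum to 15).
Weighted sum = 4·50 + 1·63 + 0·33 + 4·56 + 3·48 + 3·44
            = 200 + 63 + 0 + 224 + 144 + 132 = 763.
Overall workload = 763 / 15 = 50.8667 ≈ 50.9.

50.9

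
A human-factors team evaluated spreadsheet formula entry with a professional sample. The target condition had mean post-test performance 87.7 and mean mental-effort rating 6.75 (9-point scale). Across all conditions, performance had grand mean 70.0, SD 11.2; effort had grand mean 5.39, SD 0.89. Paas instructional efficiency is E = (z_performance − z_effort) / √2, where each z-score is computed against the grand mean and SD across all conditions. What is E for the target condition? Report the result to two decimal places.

0.04

z_performance = (87.7 − 70.0) / 11.2 = 17.7000 / 11.2 = 1.5804.
z_effort = (6.75 − 5.39) / 0.89 = 1.3600 / 0.89 = 1.5281.
z_P − z_E = 1.5804 − 1.5281 = 0.0523.
E = 0.0523 / √2 = 0.0523 / 1.41421 = 0.0370 ≈ 0.04.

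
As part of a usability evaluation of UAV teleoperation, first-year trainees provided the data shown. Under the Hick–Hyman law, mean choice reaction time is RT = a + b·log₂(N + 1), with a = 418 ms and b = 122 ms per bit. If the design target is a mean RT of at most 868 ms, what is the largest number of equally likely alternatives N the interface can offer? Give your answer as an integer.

Set 418 + 122·log₂(N + 1) ≤ 868.
log₂(N + 1) ≤ (868 − 418) / 122 = 3.6885.
N + 1 ≤ 2^3.6885 = 12.8929.
N ≤ 11.8929, so the largest integer N is 11.

11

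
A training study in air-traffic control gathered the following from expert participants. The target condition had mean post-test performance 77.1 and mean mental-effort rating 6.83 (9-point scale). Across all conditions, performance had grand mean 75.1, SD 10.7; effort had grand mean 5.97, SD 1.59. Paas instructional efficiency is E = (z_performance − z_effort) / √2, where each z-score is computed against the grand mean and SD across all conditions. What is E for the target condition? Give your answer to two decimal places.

z_performance = (77.1 − 75.1) / 10.7 = 2.0000 / 10.7 = 0.1869.
z_effort = (6.83 − 5.97) / 1.59 = 0.8600 / 1.59 = 0.5409.
z_P − z_E = 0.1869 − 0.5409 = -0.3540.
E = -0.3540 / √2 = -0.3540 / 1.41421 = -0.2503 ≈ -0.25.

-0.25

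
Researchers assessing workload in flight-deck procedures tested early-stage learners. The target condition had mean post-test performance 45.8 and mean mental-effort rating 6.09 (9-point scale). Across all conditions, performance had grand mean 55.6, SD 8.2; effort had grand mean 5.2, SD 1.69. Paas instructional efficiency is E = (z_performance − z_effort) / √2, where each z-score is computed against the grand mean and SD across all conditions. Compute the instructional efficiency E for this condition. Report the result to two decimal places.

-1.22

z_performance = (45.8 − 55.6) / 8.2 = -9.8000 / 8.2 = -1.1951.
z_effort = (6.09 − 5.2) / 1.69 = 0.8900 / 1.69 = 0.5266.
z_P − z_E = -1.1951 − 0.5266 = -1.7217.
E = -1.7217 / √2 = -1.7217 / 1.41421 = -1.2174 ≈ -1.22.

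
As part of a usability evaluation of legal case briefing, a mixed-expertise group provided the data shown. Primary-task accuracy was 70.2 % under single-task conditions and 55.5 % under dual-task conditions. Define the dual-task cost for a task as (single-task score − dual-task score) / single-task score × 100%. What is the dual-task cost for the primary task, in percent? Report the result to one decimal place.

20.9

Cost = (70.2 − 55.5) / 70.2 × 100%
     = 14.7000 / 70.2 × 100% = 20.9402%.
≈ 20.9%.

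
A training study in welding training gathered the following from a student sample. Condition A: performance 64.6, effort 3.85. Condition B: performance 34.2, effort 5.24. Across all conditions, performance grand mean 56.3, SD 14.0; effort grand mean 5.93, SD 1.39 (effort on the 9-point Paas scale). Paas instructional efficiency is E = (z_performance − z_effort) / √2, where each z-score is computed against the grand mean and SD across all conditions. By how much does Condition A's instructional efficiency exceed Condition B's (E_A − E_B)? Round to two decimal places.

Condition A: z_P = (64.6 − 56.3)/14.0 = 0.5929; z_E = (3.85 − 5.93)/1.39 = -1.4964; E_A = (0.5929 − (-1.4964))/√2 = 1.4774.
Condition B: z_P = (34.2 − 56.3)/14.0 = -1.5786; z_E = (5.24 − 5.93)/1.39 = -0.4964; E_B = (-1.5786 − (-0.4964))/√2 = -0.7652.
E_A − E_B = 1.4774 − (-0.7652) = 2.2426 ≈ 2.24.

2.24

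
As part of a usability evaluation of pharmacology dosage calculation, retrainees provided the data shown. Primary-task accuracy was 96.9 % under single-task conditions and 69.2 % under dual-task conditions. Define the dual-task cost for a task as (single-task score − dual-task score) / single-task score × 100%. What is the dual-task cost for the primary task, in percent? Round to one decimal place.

28.6

Cost = (96.9 − 69.2) / 96.9 × 100%
     = 27.7000 / 96.9 × 100% = 28.5862%.
≈ 28.6%.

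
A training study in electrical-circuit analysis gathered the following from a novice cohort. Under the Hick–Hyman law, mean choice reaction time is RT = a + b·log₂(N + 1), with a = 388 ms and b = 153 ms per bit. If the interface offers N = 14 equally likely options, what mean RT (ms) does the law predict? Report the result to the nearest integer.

log₂(14 + 1) = log₂(15) = 3.9069.
RT = 388 + 153 × 3.9069 = 388 + 597.7557 = 985.7557 ms.
≈ 986 ms.

986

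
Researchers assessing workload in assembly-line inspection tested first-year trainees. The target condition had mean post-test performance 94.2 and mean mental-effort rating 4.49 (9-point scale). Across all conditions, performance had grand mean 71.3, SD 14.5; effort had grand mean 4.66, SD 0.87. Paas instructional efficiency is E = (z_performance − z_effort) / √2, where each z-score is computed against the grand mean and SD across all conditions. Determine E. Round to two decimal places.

1.25

z_performance = (94.2 − 71.3) / 14.5 = 22.9000 / 14.5 = 1.5793.
z_effort = (4.49 − 4.66) / 0.87 = -0.1700 / 0.87 = -0.1954.
z_P − z_E = 1.5793 − (-0.1954) = 1.7747.
E = 1.7747 / √2 = 1.7747 / 1.41421 = 1.2549 ≈ 1.25.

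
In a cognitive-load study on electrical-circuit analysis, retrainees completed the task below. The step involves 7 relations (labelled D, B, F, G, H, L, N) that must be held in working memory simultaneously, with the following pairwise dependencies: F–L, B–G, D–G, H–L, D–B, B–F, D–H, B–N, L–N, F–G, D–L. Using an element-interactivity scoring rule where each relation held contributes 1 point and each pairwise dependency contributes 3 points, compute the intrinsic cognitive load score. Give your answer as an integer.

40

Count of relations held simultaneously: 7.
Count of pairwise dependencies listed: 11.
Element contribution: 7 × 1 = 7.
Interaction contribution: 11 × 3 = 33.
Intrinsic load = 7 + 33 = 40.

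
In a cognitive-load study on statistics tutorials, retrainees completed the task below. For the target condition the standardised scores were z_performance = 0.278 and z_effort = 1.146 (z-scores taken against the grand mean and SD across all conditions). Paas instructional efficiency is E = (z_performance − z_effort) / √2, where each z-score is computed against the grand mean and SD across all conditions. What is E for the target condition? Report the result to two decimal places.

z_P − z_E = 0.278 − 1.146 = -0.8680.
E = -0.8680 / √2 = -0.8680 / 1.41421 = -0.6138 ≈ -0.61.

-0.61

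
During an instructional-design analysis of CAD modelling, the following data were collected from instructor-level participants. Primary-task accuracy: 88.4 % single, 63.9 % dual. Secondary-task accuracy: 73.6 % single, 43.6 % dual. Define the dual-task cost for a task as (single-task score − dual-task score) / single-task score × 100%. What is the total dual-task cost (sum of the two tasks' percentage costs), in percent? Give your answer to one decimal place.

Primary cost = (88.4 − 63.9) / 88.4 × 100% = 27.7149%.
Secondary cost = (73.6 − 43.6) / 73.6 × 100% = 40.7609%.
Total = 27.7149% + 40.7609% = 68.4758% ≈ 68.5%.

68.5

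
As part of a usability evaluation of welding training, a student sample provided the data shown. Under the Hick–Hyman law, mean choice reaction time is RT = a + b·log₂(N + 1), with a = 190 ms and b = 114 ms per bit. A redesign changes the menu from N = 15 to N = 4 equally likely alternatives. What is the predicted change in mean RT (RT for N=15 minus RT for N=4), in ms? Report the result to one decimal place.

191.3

RT(15) = 190 + 114·log₂(16) = 190 + 114·4.0000 = 646.0000 ms.
RT(4) = 190 + 114·log₂(5) = 190 + 114·2.3219 = 454.6966 ms.
Difference = 646.0000 − 454.6966 = 191.3034 ≈ 191.3 ms.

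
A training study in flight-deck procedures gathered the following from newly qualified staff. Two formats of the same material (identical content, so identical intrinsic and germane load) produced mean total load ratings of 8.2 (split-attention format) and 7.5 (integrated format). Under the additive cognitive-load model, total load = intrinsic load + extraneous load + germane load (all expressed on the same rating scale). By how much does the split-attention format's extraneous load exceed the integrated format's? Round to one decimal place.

Intrinsic and germane load are equal across formats, so the difference in total load equals the difference in extraneous load.
Extraneous-load difference = 8.2 − 7.5 = 0.7.

0.7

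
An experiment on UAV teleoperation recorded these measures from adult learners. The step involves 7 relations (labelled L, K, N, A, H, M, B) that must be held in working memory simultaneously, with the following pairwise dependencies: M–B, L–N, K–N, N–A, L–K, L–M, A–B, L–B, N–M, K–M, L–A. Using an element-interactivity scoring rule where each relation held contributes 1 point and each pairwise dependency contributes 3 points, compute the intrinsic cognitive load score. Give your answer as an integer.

40

Count of relations held simultaneously: 7.
Count of pairwise dependencies listed: 11.
Element contribution: 7 × 1 = 7.
Interaction contribution: 11 × 3 = 33.
Intrinsic load = 7 + 33 = 40.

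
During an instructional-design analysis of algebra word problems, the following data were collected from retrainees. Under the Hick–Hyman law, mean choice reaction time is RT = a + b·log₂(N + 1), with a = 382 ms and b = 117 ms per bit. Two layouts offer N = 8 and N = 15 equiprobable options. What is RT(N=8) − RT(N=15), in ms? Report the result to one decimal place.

RT(8) = 382 + 117·log₂(9) = 382 + 117·3.1699 = 752.8783 ms.
RT(15) = 382 + 117·log₂(16) = 382 + 117·4.0000 = 850.0000 ms.
Difference = 752.8783 − 850.0000 = -97.1217 ≈ -97.1 ms.

-97.1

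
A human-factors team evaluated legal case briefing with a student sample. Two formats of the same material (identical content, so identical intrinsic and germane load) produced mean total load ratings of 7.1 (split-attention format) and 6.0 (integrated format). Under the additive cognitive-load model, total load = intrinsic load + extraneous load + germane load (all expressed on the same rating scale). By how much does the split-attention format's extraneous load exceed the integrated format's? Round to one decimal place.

1.1

Intrinsic and germane load are equal across formats, so the difference in total load equals the difference in extraneous load.
Extraneous-load difference = 7.1 − 6.0 = 1.1.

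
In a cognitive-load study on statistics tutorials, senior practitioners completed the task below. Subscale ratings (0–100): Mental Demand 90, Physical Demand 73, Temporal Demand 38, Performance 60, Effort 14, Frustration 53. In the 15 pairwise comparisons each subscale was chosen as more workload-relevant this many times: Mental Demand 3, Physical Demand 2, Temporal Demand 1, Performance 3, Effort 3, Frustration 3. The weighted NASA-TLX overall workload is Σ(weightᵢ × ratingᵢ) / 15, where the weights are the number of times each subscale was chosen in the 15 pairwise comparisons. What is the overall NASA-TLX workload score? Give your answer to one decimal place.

The tallies are the weights (they sum to 15).
Weighted sum = 3·90 + 2·73 + 1·38 + 3·60 + 3·14 + 3·53
            = 270 + 146 + 38 + 180 + 42 + 159 = 835.
Overall workload = 835 / 15 = 55.6667 ≈ 55.7.

55.7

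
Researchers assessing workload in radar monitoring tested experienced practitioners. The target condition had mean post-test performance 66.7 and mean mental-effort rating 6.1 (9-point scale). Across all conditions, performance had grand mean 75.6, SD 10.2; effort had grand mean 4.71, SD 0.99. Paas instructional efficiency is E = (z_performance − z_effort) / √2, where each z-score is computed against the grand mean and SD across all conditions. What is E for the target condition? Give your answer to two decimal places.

z_performance = (66.7 − 75.6) / 10.2 = -8.9000 / 10.2 = -0.8725.
z_effort = (6.1 − 4.71) / 0.99 = 1.3900 / 0.99 = 1.4040.
z_P − z_E = -0.8725 − 1.4040 = -2.2765.
E = -2.2765 / √2 = -2.2765 / 1.41421 = -1.6097 ≈ -1.61.

-1.61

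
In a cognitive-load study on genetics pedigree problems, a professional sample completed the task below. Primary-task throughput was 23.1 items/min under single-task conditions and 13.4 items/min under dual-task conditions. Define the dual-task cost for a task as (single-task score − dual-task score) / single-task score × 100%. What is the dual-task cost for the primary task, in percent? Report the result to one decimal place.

Cost = (23.1 − 13.4) / 23.1 × 100%
     = 9.7000 / 23.1 × 100% = 41.9913%.
≈ 42.0%.

42.0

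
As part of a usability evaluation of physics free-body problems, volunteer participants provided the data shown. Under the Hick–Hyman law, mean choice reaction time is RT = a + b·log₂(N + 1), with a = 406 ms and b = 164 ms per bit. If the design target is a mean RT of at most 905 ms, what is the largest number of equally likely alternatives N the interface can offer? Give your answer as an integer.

Set 406 + 164·log₂(N + 1) ≤ 905.
log₂(N + 1) ≤ (905 − 406) / 164 = 3.0427.
N + 1 ≤ 2^3.0427 = 8.2403.
N ≤ 7.2403, so the largest integer N is 7.

7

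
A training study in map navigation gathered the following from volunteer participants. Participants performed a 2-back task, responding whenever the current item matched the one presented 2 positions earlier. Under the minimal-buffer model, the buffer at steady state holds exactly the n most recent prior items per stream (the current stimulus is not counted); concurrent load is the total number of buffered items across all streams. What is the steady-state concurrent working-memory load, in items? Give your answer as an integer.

2

The buffer holds the 2 most recent prior items.
Steady-state concurrent load = 2 items.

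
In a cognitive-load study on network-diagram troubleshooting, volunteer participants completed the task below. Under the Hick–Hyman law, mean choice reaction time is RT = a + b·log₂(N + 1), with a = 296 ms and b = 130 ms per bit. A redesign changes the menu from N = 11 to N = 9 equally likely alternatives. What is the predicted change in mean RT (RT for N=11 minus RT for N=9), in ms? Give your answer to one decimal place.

34.2

RT(11) = 296 + 130·log₂(12) = 296 + 130·3.5850 = 762.0500 ms.
RT(9) = 296 + 130·log₂(10) = 296 + 130·3.3219 = 727.8470 ms.
Difference = 762.0500 − 727.8470 = 34.2030 ≈ 34.2 ms.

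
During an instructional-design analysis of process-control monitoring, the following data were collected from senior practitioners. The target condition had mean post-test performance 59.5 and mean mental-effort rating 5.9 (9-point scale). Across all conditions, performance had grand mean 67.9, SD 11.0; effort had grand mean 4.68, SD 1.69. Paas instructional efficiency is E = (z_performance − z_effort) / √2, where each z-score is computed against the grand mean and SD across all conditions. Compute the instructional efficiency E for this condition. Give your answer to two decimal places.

z_performance = (59.5 − 67.9) / 11.0 = -8.4000 / 11.0 = -0.7636.
z_effort = (5.9 − 4.68) / 1.69 = 1.2200 / 1.69 = 0.7219.
z_P − z_E = -0.7636 − 0.7219 = -1.4855.
E = -1.4855 / √2 = -1.4855 / 1.41421 = -1.0504 ≈ -1.05.

-1.05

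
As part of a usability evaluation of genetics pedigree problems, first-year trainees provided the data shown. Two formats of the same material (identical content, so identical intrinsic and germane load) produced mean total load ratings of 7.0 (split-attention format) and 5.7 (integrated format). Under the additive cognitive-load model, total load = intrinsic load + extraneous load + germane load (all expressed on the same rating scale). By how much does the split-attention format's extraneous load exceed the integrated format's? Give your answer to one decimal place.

Intrinsic and germane load are equal across formats, so the difference in total load equals the difference in extraneous load.
Extraneous-load difference = 7.0 − 5.7 = 1.3.

1.3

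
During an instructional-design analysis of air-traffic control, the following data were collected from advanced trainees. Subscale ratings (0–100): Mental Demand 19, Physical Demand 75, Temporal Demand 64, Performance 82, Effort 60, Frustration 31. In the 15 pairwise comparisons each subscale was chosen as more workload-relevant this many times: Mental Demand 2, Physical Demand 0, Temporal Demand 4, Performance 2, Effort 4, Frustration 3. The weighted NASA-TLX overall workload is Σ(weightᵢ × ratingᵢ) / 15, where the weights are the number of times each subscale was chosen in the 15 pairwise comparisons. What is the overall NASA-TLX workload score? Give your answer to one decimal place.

The tallies are the weights (they sum to 15).
Weighted sum = 2·19 + 0·75 + 4·64 + 2·82 + 4·60 + 3·31
            = 38 + 0 + 256 + 164 + 240 + 93 = 791.
Overall workload = 791 / 15 = 52.7333 ≈ 52.7.

52.7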